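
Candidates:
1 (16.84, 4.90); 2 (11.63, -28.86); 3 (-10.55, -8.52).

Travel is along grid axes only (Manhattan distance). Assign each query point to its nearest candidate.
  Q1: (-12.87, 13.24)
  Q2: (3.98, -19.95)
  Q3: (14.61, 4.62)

Q1→3; Q2→2; Q3→1

Q1 at (-12.87, 13.24):
  1: |29.71| + |-8.34| = 29.71 + 8.34 = 38.05
  2: |24.50| + |-42.10| = 24.50 + 42.10 = 66.60
  3: |2.32| + |-21.76| = 2.32 + 21.76 = 24.08
  → nearest: 3 (24.08)
Q2 at (3.98, -19.95):
  1: |12.86| + |24.85| = 12.86 + 24.85 = 37.71
  2: |7.65| + |-8.91| = 7.65 + 8.91 = 16.56
  3: |-14.53| + |11.43| = 14.53 + 11.43 = 25.96
  → nearest: 2 (16.56)
Q3 at (14.61, 4.62):
  1: |2.23| + |0.28| = 2.23 + 0.28 = 2.51
  2: |-2.98| + |-33.48| = 2.98 + 33.48 = 36.46
  3: |-25.16| + |-13.14| = 25.16 + 13.14 = 38.30
  → nearest: 1 (2.51)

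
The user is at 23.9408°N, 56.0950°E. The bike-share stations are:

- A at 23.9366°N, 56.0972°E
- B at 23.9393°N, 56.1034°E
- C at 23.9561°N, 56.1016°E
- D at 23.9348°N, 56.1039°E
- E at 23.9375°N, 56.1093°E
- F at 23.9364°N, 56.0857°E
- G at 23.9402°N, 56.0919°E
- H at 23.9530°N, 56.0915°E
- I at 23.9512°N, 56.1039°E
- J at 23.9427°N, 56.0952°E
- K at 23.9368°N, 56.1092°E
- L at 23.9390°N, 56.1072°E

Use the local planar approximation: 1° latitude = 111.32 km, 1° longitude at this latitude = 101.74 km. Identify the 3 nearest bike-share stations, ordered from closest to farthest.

Distances from 23.9408°N, 56.0950°E:
A: 0.5184 km
B: 0.8708 km
C: 1.8308 km
D: 1.1252 km
E: 1.5005 km
F: 1.0654 km
G: 0.3224 km
H: 1.4040 km
I: 1.4698 km
J: 0.2125 km
K: 1.5118 km
L: 1.2573 km
Sorted: J (0.2125 km) < G (0.3224 km) < A (0.5184 km) < B (0.8708 km) < F (1.0654 km) < …

J, G, A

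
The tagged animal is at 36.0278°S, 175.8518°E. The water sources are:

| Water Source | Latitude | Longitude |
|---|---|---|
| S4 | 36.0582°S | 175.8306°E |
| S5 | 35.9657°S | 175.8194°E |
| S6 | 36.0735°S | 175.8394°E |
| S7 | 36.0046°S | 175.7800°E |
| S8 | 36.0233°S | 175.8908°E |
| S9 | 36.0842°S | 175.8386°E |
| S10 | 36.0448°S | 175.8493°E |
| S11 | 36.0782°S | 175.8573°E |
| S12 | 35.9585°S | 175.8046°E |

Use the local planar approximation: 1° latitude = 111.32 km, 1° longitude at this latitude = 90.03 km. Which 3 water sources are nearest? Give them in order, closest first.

S10, S8, S4

Distances from 36.0278°S, 175.8518°E:
S4: √((-0.0304·111.32)² + (-0.0212·90.03)²) = √(11.452322 + 3.642891) = 3.8853 km
S5: √((0.0621·111.32)² + (-0.0324·90.03)²) = √(47.789182 + 8.508726) = 7.5032 km
S6: √((-0.0457·111.32)² + (-0.0124·90.03)²) = √(25.880865 + 1.246286) = 5.2084 km
S7: √((0.0232·111.32)² + (-0.0718·90.03)²) = √(6.669947 + 41.785287) = 6.9610 km
S8: √((0.0045·111.32)² + (0.0390·90.03)²) = √(0.250941 + 12.328315) = 3.5467 km
S9: √((-0.0564·111.32)² + (-0.0132·90.03)²) = √(39.418909 + 1.412285) = 6.3899 km
S10: √((-0.0170·111.32)² + (-0.0025·90.03)²) = √(3.581329 + 0.050659) = 1.9058 km
S11: √((-0.0504·111.32)² + (0.0055·90.03)²) = √(31.478024 + 0.245188) = 5.6323 km
S12: √((0.0693·111.32)² + (-0.0472·90.03)²) = √(59.513140 + 18.057536) = 8.8074 km
Sorted: S10 (1.9058 km) < S8 (3.5467 km) < S4 (3.8853 km) < S6 (5.2084 km) < S11 (5.6323 km) < …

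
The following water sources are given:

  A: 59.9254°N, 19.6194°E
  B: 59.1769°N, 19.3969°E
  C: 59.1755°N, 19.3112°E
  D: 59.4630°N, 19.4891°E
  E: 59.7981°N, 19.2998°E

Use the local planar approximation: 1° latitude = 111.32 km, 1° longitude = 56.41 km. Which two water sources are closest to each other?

B and C

Pairwise distances:
A–B: √((-0.7485·111.32)² + (-0.2225·56.41)²) = √(6942.725662 + 157.533249) = 84.2630 km
A–C: √((-0.7499·111.32)² + (-0.3082·56.41)²) = √(6968.721403 + 302.257766) = 85.2700 km
A–D: √((-0.4624·111.32)² + (-0.1303·56.41)²) = √(2649.610561 + 54.025778) = 51.9965 km
A–E: √((-0.1273·111.32)² + (-0.3196·56.41)²) = √(200.818261 + 325.031716) = 22.9314 km
B–C: √((-0.0014·111.32)² + (-0.0857·56.41)²) = √(0.024289 + 23.370814) = 4.8368 km
B–D: √((0.2861·111.32)² + (0.0922·56.41)²) = √(1014.336634 + 27.050422) = 32.2705 km
B–E: √((0.6212·111.32)² + (-0.0971·56.41)²) = √(4781.996891 + 30.002031) = 69.3686 km
C–D: √((0.2875·111.32)² + (0.1779·56.41)²) = √(1024.288020 + 100.708029) = 33.5410 km
C–E: √((0.6226·111.32)² + (-0.0114·56.41)²) = √(4803.575577 + 0.413544) = 69.3108 km
D–E: √((0.3351·111.32)² + (-0.1893·56.41)²) = √(1391.538578 + 114.028504) = 38.8016 km
Closest pair: B–C at 4.8368 km.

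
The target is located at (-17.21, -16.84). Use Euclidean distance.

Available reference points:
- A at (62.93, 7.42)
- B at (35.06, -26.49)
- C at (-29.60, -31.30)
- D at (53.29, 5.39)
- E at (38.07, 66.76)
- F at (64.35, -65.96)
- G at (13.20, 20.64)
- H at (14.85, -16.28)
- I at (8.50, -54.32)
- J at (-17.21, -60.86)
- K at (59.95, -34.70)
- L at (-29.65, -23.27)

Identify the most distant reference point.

E

Distances from (-17.21, -16.84):
A: √((80.14)² + (24.26)²) = √(6422.4196 + 588.5476) = 83.73
B: √((52.27)² + (-9.65)²) = √(2732.1529 + 93.1225) = 53.15
C: √((-12.39)² + (-14.46)²) = √(153.5121 + 209.0916) = 19.04
D: √((70.50)² + (22.23)²) = √(4970.2500 + 494.1729) = 73.92
E: √((55.28)² + (83.60)²) = √(3055.8784 + 6988.9600) = 100.22
F: √((81.56)² + (-49.12)²) = √(6652.0336 + 2412.7744) = 95.21
G: √((30.41)² + (37.48)²) = √(924.7681 + 1404.7504) = 48.27
H: √((32.06)² + (0.56)²) = √(1027.8436 + 0.3136) = 32.06
I: √((25.71)² + (-37.48)²) = √(661.0041 + 1404.7504) = 45.45
J: √((0.00)² + (-44.02)²) = √(0.0000 + 1937.7604) = 44.02
K: √((77.16)² + (-17.86)²) = √(5953.6656 + 318.9796) = 79.20
L: √((-12.44)² + (-6.43)²) = √(154.7536 + 41.3449) = 14.00
Maximum: E at 100.22.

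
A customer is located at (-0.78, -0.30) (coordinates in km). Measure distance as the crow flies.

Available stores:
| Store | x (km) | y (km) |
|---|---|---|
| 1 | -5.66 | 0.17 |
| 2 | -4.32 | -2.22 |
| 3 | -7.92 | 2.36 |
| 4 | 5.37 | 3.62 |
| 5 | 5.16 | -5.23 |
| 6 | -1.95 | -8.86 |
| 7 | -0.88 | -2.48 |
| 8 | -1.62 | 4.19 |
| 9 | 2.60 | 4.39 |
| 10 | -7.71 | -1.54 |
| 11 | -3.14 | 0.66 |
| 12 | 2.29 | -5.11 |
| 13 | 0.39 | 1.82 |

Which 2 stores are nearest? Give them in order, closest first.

Distances from (-0.78, -0.30):
1: 4.90 km
2: 4.03 km
3: 7.62 km
4: 7.29 km
5: 7.72 km
6: 8.64 km
7: 2.18 km
8: 4.57 km
9: 5.78 km
10: 7.04 km
11: 2.55 km
12: 5.71 km
13: 2.42 km
Sorted: 7 (2.18 km) < 13 (2.42 km) < 11 (2.55 km) < 2 (4.03 km) < …

7, 13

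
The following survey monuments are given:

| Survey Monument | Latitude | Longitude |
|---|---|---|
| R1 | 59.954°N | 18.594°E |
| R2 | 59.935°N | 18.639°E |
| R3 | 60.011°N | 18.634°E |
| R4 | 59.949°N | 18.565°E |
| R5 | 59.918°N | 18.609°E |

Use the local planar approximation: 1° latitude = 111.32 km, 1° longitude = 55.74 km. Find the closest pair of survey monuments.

R1 and R4

Pairwise distances:
R1–R2: √((-0.019·111.32)² + (0.045·55.74)²) = √(4.47356 + 6.29157) = 3.281 km
R1–R3: √((0.057·111.32)² + (0.040·55.74)²) = √(40.26207 + 4.97112) = 6.726 km
R1–R4: √((-0.005·111.32)² + (-0.029·55.74)²) = √(0.30980 + 2.61294) = 1.710 km
R1–R5: √((-0.036·111.32)² + (0.015·55.74)²) = √(16.06022 + 0.69906) = 4.094 km
R2–R3: √((0.076·111.32)² + (-0.005·55.74)²) = √(71.57701 + 0.07767) = 8.465 km
R2–R4: √((0.014·111.32)² + (-0.074·55.74)²) = √(2.42886 + 17.01365) = 4.409 km
R2–R5: √((-0.017·111.32)² + (-0.030·55.74)²) = √(3.58133 + 2.79625) = 2.525 km
R3–R4: √((-0.062·111.32)² + (-0.069·55.74)²) = √(47.63540 + 14.79218) = 7.901 km
R3–R5: √((-0.093·111.32)² + (-0.025·55.74)²) = √(107.17964 + 1.94184) = 10.446 km
R4–R5: √((-0.031·111.32)² + (0.044·55.74)²) = √(11.90885 + 6.01505) = 4.234 km
Closest pair: R1–R4 at 1.710 km.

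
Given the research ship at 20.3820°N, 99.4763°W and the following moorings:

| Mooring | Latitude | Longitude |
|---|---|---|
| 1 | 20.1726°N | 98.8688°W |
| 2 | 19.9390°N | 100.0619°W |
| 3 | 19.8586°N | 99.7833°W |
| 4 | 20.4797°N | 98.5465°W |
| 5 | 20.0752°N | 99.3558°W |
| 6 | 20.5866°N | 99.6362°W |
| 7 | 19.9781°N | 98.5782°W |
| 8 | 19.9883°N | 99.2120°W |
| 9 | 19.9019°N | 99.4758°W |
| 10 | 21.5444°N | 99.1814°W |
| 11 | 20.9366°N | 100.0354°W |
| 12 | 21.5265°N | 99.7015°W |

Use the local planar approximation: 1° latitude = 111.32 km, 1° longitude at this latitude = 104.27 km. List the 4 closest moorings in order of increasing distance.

6, 5, 8, 9

Distances from 20.3820°N, 99.4763°W:
1: 67.4970 km
2: 78.4878 km
3: 66.4793 km
4: 97.5584 km
5: 36.3908 km
6: 28.2264 km
7: 103.8795 km
8: 51.7712 km
9: 53.4448 km
10: 133.0017 km
11: 84.9127 km
12: 129.5516 km
Sorted: 6 (28.2264 km) < 5 (36.3908 km) < 8 (51.7712 km) < 9 (53.4448 km) < 3 (66.4793 km) < 1 (67.4970 km) < …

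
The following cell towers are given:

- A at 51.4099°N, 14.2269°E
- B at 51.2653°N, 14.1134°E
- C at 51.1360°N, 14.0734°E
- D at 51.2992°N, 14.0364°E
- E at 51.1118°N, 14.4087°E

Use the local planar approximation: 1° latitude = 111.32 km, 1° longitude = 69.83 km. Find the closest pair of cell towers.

Pairwise distances:
A–B: 17.9423 km
A–C: 32.3198 km
A–D: 18.1334 km
A–E: 35.5299 km
B–C: 14.6622 km
B–D: 6.5690 km
B–E: 26.7807 km
C–D: 18.3502 km
C–E: 23.5685 km
D–E: 33.3328 km
Closest pair: B–D at 6.5690 km.

B and D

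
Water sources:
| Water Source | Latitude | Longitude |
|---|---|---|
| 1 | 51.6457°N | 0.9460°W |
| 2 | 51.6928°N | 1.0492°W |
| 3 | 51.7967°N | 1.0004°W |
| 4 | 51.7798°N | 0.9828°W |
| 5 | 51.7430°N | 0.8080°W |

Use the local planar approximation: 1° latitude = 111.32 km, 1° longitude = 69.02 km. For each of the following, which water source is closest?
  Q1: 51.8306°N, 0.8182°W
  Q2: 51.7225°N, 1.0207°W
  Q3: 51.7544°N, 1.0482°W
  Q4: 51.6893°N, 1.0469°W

Q1 at 51.8306°N, 0.8182°W:
  1: √((-0.1849·111.32)² + (-0.1278·69.02)²) = √(423.662688 + 77.805736) = 22.3935 km
  2: √((-0.1378·111.32)² + (-0.2310·69.02)²) = √(235.312409 + 254.199019) = 22.1249 km
  3: √((-0.0339·111.32)² + (-0.1822·69.02)²) = √(14.241174 + 158.141792) = 13.1295 km
  4: √((-0.0508·111.32)² + (-0.1646·69.02)²) = √(31.979658 + 129.065323) = 12.6903 km
  5: √((-0.0876·111.32)² + (0.0102·69.02)²) = √(95.094327 + 0.495622) = 9.7770 km
  → nearest: 5 (9.7770 km)
Q2 at 51.7225°N, 1.0207°W:
  1: √((-0.0768·111.32)² + (0.0747·69.02)²) = √(73.091830 + 26.582212) = 9.9837 km
  2: √((-0.0297·111.32)² + (-0.0285·69.02)²) = √(10.930985 + 3.869364) = 3.8471 km
  3: √((0.0742·111.32)² + (0.0203·69.02)²) = √(68.226675 + 1.963098) = 8.3779 km
  4: √((0.0573·111.32)² + (0.0379·69.02)²) = √(40.686997 + 6.842713) = 6.8942 km
  5: √((0.0205·111.32)² + (0.2127·69.02)²) = √(5.207798 + 215.518666) = 14.8569 km
  → nearest: 2 (3.8471 km)
Q3 at 51.7544°N, 1.0482°W:
  1: √((-0.1087·111.32)² + (0.1022·69.02)²) = √(146.421713 + 49.756715) = 14.0064 km
  2: √((-0.0616·111.32)² + (-0.0010·69.02)²) = √(47.022728 + 0.004764) = 6.8577 km
  3: √((0.0423·111.32)² + (0.0478·69.02)²) = √(22.173136 + 10.884430) = 5.7496 km
  4: √((0.0254·111.32)² + (0.0654·69.02)²) = √(7.994915 + 20.375365) = 5.3264 km
  5: √((-0.0114·111.32)² + (0.2402·69.02)²) = √(1.610483 + 274.850111) = 16.6271 km
  → nearest: 4 (5.3264 km)
Q4 at 51.6893°N, 1.0469°W:
  1: √((-0.0436·111.32)² + (0.1009·69.02)²) = √(23.556967 + 48.498940) = 8.4886 km
  2: √((0.0035·111.32)² + (-0.0023·69.02)²) = √(0.151804 + 0.025200) = 0.4207 km
  3: √((0.1074·111.32)² + (0.0465·69.02)²) = √(142.940388 + 10.300441) = 12.3790 km
  4: √((0.0905·111.32)² + (0.0641·69.02)²) = √(101.494744 + 19.573386) = 11.0031 km
  5: √((0.0537·111.32)² + (0.2389·69.02)²) = √(35.735097 + 271.883098) = 17.5390 km
  → nearest: 2 (0.4207 km)

Q1→5; Q2→2; Q3→4; Q4→2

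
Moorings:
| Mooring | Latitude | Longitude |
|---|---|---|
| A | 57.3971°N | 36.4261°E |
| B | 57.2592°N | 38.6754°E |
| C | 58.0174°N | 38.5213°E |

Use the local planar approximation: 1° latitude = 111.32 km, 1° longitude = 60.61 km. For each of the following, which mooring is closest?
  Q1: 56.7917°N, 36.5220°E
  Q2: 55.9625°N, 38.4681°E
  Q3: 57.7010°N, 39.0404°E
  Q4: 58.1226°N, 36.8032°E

Q1→A; Q2→B; Q3→C; Q4→A

Q1 at 56.7917°N, 36.5220°E:
  A: √((0.6054·111.32)² + (-0.0959·60.61)²) = √(4541.833702 + 33.785145) = 67.6433 km
  B: √((0.4675·111.32)² + (2.1534·60.61)²) = √(2708.380172 + 17034.837123) = 140.5106 km
  C: √((1.2257·111.32)² + (1.9993·60.61)²) = √(18617.217285 + 14684.004198) = 182.4862 km
  → nearest: A (67.6433 km)
Q2 at 55.9625°N, 38.4681°E:
  A: √((1.4346·111.32)² + (-2.0420·60.61)²) = √(25503.985237 + 15317.928694) = 202.0443 km
  B: √((1.2967·111.32)² + (0.2073·60.61)²) = √(20836.531025 + 157.865479) = 144.8944 km
  C: √((2.0549·111.32)² + (0.0532·60.61)²) = √(52327.234112 + 10.397091) = 228.7742 km
  → nearest: B (144.8944 km)
Q3 at 57.7010°N, 39.0404°E:
  A: √((-0.3039·111.32)² + (-2.6143·60.61)²) = √(1144.478914 + 25107.265426) = 162.0239 km
  B: √((-0.4418·111.32)² + (-0.3650·60.61)²) = √(2418.788073 + 489.411643) = 53.9277 km
  C: √((0.3164·111.32)² + (-0.5191·60.61)²) = √(1240.564488 + 989.898408) = 47.2278 km
  → nearest: C (47.2278 km)
Q4 at 58.1226°N, 36.8032°E:
  A: √((-0.7255·111.32)² + (-0.3771·60.61)²) = √(6522.607250 + 522.398153) = 83.9345 km
  B: √((-0.8634·111.32)² + (1.8722·60.61)²) = √(9237.841021 + 12876.358208) = 148.7084 km
  C: √((-0.1052·111.32)² + (1.7181·60.61)²) = √(137.144336 + 10843.898495) = 104.7905 km
  → nearest: A (83.9345 km)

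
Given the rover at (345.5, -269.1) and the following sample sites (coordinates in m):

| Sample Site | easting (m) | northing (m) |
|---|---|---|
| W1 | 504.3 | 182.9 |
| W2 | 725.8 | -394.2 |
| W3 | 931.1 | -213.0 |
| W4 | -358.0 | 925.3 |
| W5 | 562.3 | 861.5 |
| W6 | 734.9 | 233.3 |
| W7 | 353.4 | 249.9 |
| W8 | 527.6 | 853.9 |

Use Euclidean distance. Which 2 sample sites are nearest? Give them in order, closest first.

Distances from (345.5, -269.1):
W1: √((158.8)² + (452.0)²) = √(25217.440 + 204304.000) = 479.1 m
W2: √((380.3)² + (-125.1)²) = √(144628.090 + 15650.010) = 400.3 m
W3: √((585.6)² + (56.1)²) = √(342927.360 + 3147.210) = 588.3 m
W4: √((-703.5)² + (1194.4)²) = √(494912.250 + 1426591.360) = 1386.2 m
W5: √((216.8)² + (1130.6)²) = √(47002.240 + 1278256.360) = 1151.2 m
W6: √((389.4)² + (502.4)²) = √(151632.360 + 252405.760) = 635.6 m
W7: √((7.9)² + (519.0)²) = √(62.410 + 269361.000) = 519.1 m
W8: √((182.1)² + (1123.0)²) = √(33160.410 + 1261129.000) = 1137.7 m
Sorted: W2 (400.3 m) < W1 (479.1 m) < W7 (519.1 m) < W3 (588.3 m) < …

W2, W1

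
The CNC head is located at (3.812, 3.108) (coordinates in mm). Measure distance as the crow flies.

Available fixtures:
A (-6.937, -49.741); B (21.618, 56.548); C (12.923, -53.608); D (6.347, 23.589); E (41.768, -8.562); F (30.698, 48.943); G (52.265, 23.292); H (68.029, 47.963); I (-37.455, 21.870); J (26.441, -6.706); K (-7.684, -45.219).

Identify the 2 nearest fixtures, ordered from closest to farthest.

D, J

Distances from (3.812, 3.108):
A: √((-10.749)² + (-52.849)²) = √(115.54100 + 2793.01680) = 53.931 mm
B: √((17.806)² + (53.440)²) = √(317.05364 + 2855.83360) = 56.328 mm
C: √((9.111)² + (-56.716)²) = √(83.01032 + 3216.70466) = 57.443 mm
D: √((2.535)² + (20.481)²) = √(6.42623 + 419.47136) = 20.637 mm
E: √((37.956)² + (-11.670)²) = √(1440.65794 + 136.18890) = 39.710 mm
F: √((26.886)² + (45.835)²) = √(722.85700 + 2100.84722) = 53.139 mm
G: √((48.453)² + (20.184)²) = √(2347.69321 + 407.39386) = 52.489 mm
H: √((64.217)² + (44.855)²) = √(4123.82309 + 2011.97103) = 78.331 mm
I: √((-41.267)² + (18.762)²) = √(1702.96529 + 352.01264) = 45.332 mm
J: √((22.629)² + (-9.814)²) = √(512.07164 + 96.31460) = 24.665 mm
K: √((-11.496)² + (-48.327)²) = √(132.15802 + 2335.49893) = 49.676 mm
Sorted: D (20.637 mm) < J (24.665 mm) < E (39.710 mm) < I (45.332 mm) < …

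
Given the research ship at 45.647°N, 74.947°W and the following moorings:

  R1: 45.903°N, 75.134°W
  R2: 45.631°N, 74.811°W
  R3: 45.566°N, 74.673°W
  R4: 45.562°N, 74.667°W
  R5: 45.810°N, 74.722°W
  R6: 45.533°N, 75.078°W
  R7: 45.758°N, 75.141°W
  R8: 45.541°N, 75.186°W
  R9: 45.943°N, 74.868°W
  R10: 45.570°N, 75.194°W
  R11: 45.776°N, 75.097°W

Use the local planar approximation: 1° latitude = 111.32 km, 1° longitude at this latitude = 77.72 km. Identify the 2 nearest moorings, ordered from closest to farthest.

Distances from 45.647°N, 74.947°W:
R1: 31.990 km
R2: 10.719 km
R3: 23.126 km
R4: 23.730 km
R5: 25.200 km
R6: 16.270 km
R7: 19.494 km
R8: 22.006 km
R9: 33.518 km
R10: 21.024 km
R11: 18.497 km
Sorted: R2 (10.719 km) < R6 (16.270 km) < R11 (18.497 km) < R7 (19.494 km) < …

R2, R6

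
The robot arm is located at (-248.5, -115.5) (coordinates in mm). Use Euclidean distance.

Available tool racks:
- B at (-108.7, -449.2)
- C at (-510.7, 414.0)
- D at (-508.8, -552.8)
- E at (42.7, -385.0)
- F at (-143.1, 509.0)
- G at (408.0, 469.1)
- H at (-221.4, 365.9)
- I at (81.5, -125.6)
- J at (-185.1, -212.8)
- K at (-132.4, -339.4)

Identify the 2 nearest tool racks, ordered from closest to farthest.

J, K

Distances from (-248.5, -115.5):
B: 361.8 mm
C: 590.9 mm
D: 508.9 mm
E: 396.8 mm
F: 633.3 mm
G: 879.1 mm
H: 482.2 mm
I: 330.2 mm
J: 116.1 mm
K: 252.2 mm
Sorted: J (116.1 mm) < K (252.2 mm) < I (330.2 mm) < B (361.8 mm) < …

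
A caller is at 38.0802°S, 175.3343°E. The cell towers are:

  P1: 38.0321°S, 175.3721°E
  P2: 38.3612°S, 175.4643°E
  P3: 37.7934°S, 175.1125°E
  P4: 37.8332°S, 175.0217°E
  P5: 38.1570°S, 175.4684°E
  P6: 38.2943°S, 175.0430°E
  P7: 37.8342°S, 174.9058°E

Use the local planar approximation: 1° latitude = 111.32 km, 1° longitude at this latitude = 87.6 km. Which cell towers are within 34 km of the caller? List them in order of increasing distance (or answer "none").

Distances from 38.0802°S, 175.3343°E:
P1: 6.2956 km
P2: 33.2894 km
P3: 37.3740 km
P4: 38.8060 km
P5: 14.5289 km
P6: 34.9171 km
P7: 46.4642 km
Threshold 34 km: P1 (6.2956 km), P5 (14.5289 km), P2 (33.2894 km) are within range.

P1, P5, P2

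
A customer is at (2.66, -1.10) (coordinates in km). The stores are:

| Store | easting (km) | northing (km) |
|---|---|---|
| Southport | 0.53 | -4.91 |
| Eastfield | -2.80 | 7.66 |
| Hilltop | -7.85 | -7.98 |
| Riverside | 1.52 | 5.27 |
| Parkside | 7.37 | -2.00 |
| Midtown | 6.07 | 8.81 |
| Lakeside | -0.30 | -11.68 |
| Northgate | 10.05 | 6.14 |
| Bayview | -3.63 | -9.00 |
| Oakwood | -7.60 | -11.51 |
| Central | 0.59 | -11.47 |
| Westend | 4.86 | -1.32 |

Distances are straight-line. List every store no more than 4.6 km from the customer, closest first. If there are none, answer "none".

Westend, Southport

Distances from (2.66, -1.10):
Southport: √((-2.13)² + (-3.81)²) = √(4.5369 + 14.5161) = 4.36 km
Eastfield: √((-5.46)² + (8.76)²) = √(29.8116 + 76.7376) = 10.32 km
Hilltop: √((-10.51)² + (-6.88)²) = √(110.4601 + 47.3344) = 12.56 km
Riverside: √((-1.14)² + (6.37)²) = √(1.2996 + 40.5769) = 6.47 km
Parkside: √((4.71)² + (-0.90)²) = √(22.1841 + 0.8100) = 4.80 km
Midtown: √((3.41)² + (9.91)²) = √(11.6281 + 98.2081) = 10.48 km
Lakeside: √((-2.96)² + (-10.58)²) = √(8.7616 + 111.9364) = 10.99 km
Northgate: √((7.39)² + (7.24)²) = √(54.6121 + 52.4176) = 10.35 km
Bayview: √((-6.29)² + (-7.90)²) = √(39.5641 + 62.4100) = 10.10 km
Oakwood: √((-10.26)² + (-10.41)²) = √(105.2676 + 108.3681) = 14.62 km
Central: √((-2.07)² + (-10.37)²) = √(4.2849 + 107.5369) = 10.57 km
Westend: √((2.20)² + (-0.22)²) = √(4.8400 + 0.0484) = 2.21 km
Threshold 4.6 km: Westend (2.21 km), Southport (4.36 km) are within range.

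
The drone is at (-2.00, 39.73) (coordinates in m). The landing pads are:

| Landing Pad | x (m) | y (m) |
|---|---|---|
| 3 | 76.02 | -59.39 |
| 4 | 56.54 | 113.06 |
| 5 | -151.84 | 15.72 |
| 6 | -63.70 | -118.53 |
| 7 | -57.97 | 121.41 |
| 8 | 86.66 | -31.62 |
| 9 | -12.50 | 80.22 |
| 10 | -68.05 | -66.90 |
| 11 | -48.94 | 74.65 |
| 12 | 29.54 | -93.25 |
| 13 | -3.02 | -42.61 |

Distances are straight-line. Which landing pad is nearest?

Distances from (-2.00, 39.73):
3: √((78.02)² + (-99.12)²) = √(6087.1204 + 9824.7744) = 126.14 m
4: √((58.54)² + (73.33)²) = √(3426.9316 + 5377.2889) = 93.83 m
5: √((-149.84)² + (-24.01)²) = √(22452.0256 + 576.4801) = 151.75 m
6: √((-61.70)² + (-158.26)²) = √(3806.8900 + 25046.2276) = 169.86 m
7: √((-55.97)² + (81.68)²) = √(3132.6409 + 6671.6224) = 99.02 m
8: √((88.66)² + (-71.35)²) = √(7860.5956 + 5090.8225) = 113.80 m
9: √((-10.50)² + (40.49)²) = √(110.2500 + 1639.4401) = 41.83 m
10: √((-66.05)² + (-106.63)²) = √(4362.6025 + 11369.9569) = 125.43 m
11: √((-46.94)² + (34.92)²) = √(2203.3636 + 1219.4064) = 58.50 m
12: √((31.54)² + (-132.98)²) = √(994.7716 + 17683.6804) = 136.67 m
13: √((-1.02)² + (-82.34)²) = √(1.0404 + 6779.8756) = 82.35 m
Minimum: 9 at 41.83 m.

9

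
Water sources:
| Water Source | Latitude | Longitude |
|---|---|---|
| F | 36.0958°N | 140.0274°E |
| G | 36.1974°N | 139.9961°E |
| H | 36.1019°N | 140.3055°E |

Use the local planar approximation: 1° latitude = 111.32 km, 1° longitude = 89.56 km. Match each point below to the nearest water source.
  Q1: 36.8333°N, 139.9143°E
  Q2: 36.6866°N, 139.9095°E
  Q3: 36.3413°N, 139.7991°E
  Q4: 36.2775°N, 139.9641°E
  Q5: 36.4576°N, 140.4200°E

Q1→G; Q2→G; Q3→G; Q4→G; Q5→H

Q1 at 36.8333°N, 139.9143°E:
  F: √((-0.7375·111.32)² + (0.1131·89.56)²) = √(6740.163702 + 102.601422) = 82.7210 km
  G: √((-0.6359·111.32)² + (0.0818·89.56)²) = √(5010.995876 + 53.670393) = 71.1665 km
  H: √((-0.7314·111.32)² + (0.3912·89.56)²) = √(6629.126513 + 1227.512327) = 88.6377 km
  → nearest: G (71.1665 km)
Q2 at 36.6866°N, 139.9095°E:
  F: √((-0.5908·111.32)² + (0.1179·89.56)²) = √(4325.410883 + 111.495100) = 66.6101 km
  G: √((-0.4892·111.32)² + (0.0866·89.56)²) = √(2965.645882 + 60.153923) = 55.0073 km
  H: √((-0.5847·111.32)² + (0.3960·89.56)²) = √(4236.552406 + 1257.820132) = 74.1240 km
  → nearest: G (55.0073 km)
Q3 at 36.3413°N, 139.7991°E:
  F: √((-0.2455·111.32)² + (0.2283·89.56)²) = √(746.877520 + 418.061325) = 34.1312 km
  G: √((-0.1439·111.32)² + (0.1970·89.56)²) = √(256.606695 + 311.286741) = 23.8305 km
  H: √((-0.2394·111.32)² + (0.5064·89.56)²) = √(710.222926 + 2056.911299) = 52.6036 km
  → nearest: G (23.8305 km)
Q4 at 36.2775°N, 139.9641°E:
  F: √((-0.1817·111.32)² + (0.0633·89.56)²) = √(409.125218 + 32.139239) = 21.0063 km
  G: √((-0.0801·111.32)² + (0.0320·89.56)²) = √(79.508110 + 8.213497) = 9.3660 km
  H: √((-0.1756·111.32)² + (0.3414·89.56)²) = √(382.116172 + 934.878567) = 36.2904 km
  → nearest: G (9.3660 km)
Q5 at 36.4576°N, 140.4200°E:
  F: √((-0.3618·111.32)² + (-0.3926·89.56)²) = √(1622.122022 + 1236.313923) = 53.4643 km
  G: √((-0.2602·111.32)² + (-0.4239·89.56)²) = √(838.998105 + 1441.302045) = 47.7525 km
  H: √((-0.3557·111.32)² + (-0.1145·89.56)²) = √(1567.884713 + 105.157231) = 40.9028 km
  → nearest: H (40.9028 km)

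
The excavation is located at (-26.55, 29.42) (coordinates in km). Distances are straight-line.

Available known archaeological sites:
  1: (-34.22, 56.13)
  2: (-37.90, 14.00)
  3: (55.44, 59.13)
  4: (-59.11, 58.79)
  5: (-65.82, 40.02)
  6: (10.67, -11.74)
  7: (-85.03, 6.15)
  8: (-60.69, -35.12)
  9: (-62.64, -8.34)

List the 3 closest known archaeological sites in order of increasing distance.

Distances from (-26.55, 29.42):
1: √((-7.67)² + (26.71)²) = √(58.8289 + 713.4241) = 27.79 km
2: √((-11.35)² + (-15.42)²) = √(128.8225 + 237.7764) = 19.15 km
3: √((81.99)² + (29.71)²) = √(6722.3601 + 882.6841) = 87.21 km
4: √((-32.56)² + (29.37)²) = √(1060.1536 + 862.5969) = 43.85 km
5: √((-39.27)² + (10.60)²) = √(1542.1329 + 112.3600) = 40.68 km
6: √((37.22)² + (-41.16)²) = √(1385.3284 + 1694.1456) = 55.49 km
7: √((-58.48)² + (-23.27)²) = √(3419.9104 + 541.4929) = 62.94 km
8: √((-34.14)² + (-64.54)²) = √(1165.5396 + 4165.4116) = 73.01 km
9: √((-36.09)² + (-37.76)²) = √(1302.4881 + 1425.8176) = 52.23 km
Sorted: 2 (19.15 km) < 1 (27.79 km) < 5 (40.68 km) < 4 (43.85 km) < 9 (52.23 km) < …

2, 1, 5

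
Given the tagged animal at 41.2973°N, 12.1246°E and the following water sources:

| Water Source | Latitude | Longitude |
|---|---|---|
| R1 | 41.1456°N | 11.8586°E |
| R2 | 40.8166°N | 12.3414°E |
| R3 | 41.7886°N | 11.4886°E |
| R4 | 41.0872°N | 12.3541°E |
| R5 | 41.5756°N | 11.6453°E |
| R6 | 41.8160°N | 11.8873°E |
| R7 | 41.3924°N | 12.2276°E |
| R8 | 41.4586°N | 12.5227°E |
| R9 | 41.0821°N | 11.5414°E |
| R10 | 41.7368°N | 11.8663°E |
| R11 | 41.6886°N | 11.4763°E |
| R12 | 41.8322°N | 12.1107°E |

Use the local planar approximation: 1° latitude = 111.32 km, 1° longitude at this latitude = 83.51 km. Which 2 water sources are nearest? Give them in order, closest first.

Distances from 41.2973°N, 12.1246°E:
R1: √((-0.1517·111.32)² + (-0.2660·83.51)²) = √(285.179010 + 493.446691) = 27.9039 km
R2: √((-0.4807·111.32)² + (0.2168·83.51)²) = √(2863.483201 + 327.789866) = 56.4914 km
R3: √((0.4913·111.32)² + (-0.6360·83.51)²) = √(2991.161922 + 2820.922785) = 76.2370 km
R4: √((-0.2101·111.32)² + (0.2295·83.51)²) = √(547.014074 + 367.318115) = 30.2379 km
R5: √((0.2783·111.32)² + (-0.4793·83.51)²) = √(959.782458 + 1602.108134) = 50.6151 km
R6: √((0.5187·111.32)² + (-0.2373·83.51)²) = √(3334.102071 + 392.710437) = 61.0476 km
R7: √((0.0951·111.32)² + (0.1030·83.51)²) = √(112.074660 + 73.986318) = 13.6404 km
R8: √((0.1613·111.32)² + (0.3981·83.51)²) = √(322.414919 + 1105.252033) = 37.7845 km
R9: √((-0.2152·111.32)² + (-0.5832·83.51)²) = √(573.893002 + 2371.985326) = 54.2759 km
R10: √((0.4395·111.32)² + (-0.2583·83.51)²) = √(2393.669324 + 465.292208) = 53.4693 km
R11: √((0.3913·111.32)² + (-0.6483·83.51)²) = √(1897.431434 + 2931.089033) = 69.4876 km
R12: √((0.5349·111.32)² + (-0.0139·83.51)²) = √(3545.615123 + 1.347431) = 59.5564 km
Sorted: R7 (13.6404 km) < R1 (27.9039 km) < R4 (30.2379 km) < R8 (37.7845 km) < …

R7, R1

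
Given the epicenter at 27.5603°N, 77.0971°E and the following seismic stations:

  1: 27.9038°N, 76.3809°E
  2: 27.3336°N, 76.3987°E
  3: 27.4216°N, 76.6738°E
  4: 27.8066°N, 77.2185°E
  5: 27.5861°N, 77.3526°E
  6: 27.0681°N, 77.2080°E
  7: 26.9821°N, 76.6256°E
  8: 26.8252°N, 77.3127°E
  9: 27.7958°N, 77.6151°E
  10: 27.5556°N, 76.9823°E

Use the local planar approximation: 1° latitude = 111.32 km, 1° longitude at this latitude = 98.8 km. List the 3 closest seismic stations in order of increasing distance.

Distances from 27.5603°N, 77.0971°E:
1: √((0.3435·111.32)² + (-0.7162·98.8)²) = √(1462.176764 + 5007.056852) = 80.4315 km
2: √((-0.2267·111.32)² + (-0.6984·98.8)²) = √(636.868011 + 4761.264964) = 73.4720 km
3: √((-0.1387·111.32)² + (-0.4233·98.8)²) = √(238.396194 + 1749.083030) = 44.5812 km
4: √((0.2463·111.32)² + (0.1214·98.8)²) = √(751.753085 + 143.863712) = 29.9269 km
5: √((0.0258·111.32)² + (0.2555·98.8)²) = √(8.248706 + 637.229244) = 25.4063 km
6: √((-0.4922·111.32)² + (0.1109·98.8)²) = √(3002.130827 + 120.054096) = 55.8765 km
7: √((-0.5782·111.32)² + (-0.4715·98.8)²) = √(4142.882061 + 2170.087690) = 79.4542 km
8: √((-0.7351·111.32)² + (0.2156·98.8)²) = √(6696.366897 + 453.744530) = 84.5583 km
9: √((0.2355·111.32)² + (0.5180·98.8)²) = √(687.271316 + 2619.228627) = 57.5022 km
10: √((-0.0047·111.32)² + (-0.1148·98.8)²) = √(0.273742 + 128.646408) = 11.3543 km
Sorted: 10 (11.3543 km) < 5 (25.4063 km) < 4 (29.9269 km) < 3 (44.5812 km) < 6 (55.8765 km) < …

10, 5, 4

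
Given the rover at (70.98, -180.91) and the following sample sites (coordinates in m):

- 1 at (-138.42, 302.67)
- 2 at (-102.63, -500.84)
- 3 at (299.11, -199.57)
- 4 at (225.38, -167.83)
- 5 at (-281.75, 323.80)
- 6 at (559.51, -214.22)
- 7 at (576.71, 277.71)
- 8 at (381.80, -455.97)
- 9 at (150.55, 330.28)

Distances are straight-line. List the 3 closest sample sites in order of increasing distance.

Distances from (70.98, -180.91):
1: √((-209.40)² + (483.58)²) = √(43848.3600 + 233849.6164) = 526.97 m
2: √((-173.61)² + (-319.93)²) = √(30140.4321 + 102355.2049) = 364.00 m
3: √((228.13)² + (-18.66)²) = √(52043.2969 + 348.1956) = 228.89 m
4: √((154.40)² + (13.08)²) = √(23839.3600 + 171.0864) = 154.95 m
5: √((-352.73)² + (504.71)²) = √(124418.4529 + 254732.1841) = 615.75 m
6: √((488.53)² + (-33.31)²) = √(238661.5609 + 1109.5561) = 489.66 m
7: √((505.73)² + (458.62)²) = √(255762.8329 + 210332.3044) = 682.71 m
8: √((310.82)² + (-275.06)²) = √(96609.0724 + 75658.0036) = 415.05 m
9: √((79.57)² + (511.19)²) = √(6331.3849 + 261315.2161) = 517.35 m
Sorted: 4 (154.95 m) < 3 (228.89 m) < 2 (364.00 m) < 8 (415.05 m) < 6 (489.66 m) < …

4, 3, 2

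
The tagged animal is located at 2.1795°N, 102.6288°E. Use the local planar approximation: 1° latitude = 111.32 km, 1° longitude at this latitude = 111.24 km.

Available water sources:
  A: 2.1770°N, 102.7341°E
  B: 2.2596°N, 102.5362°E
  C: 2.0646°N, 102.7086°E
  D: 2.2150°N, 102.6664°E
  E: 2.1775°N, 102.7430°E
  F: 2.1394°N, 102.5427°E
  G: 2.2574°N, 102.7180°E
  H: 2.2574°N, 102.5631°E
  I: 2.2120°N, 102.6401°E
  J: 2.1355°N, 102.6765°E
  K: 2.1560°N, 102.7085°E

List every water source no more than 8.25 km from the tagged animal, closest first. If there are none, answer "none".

I, D, J

Distances from 2.1795°N, 102.6288°E:
A: √((-0.0025·111.32)² + (0.1053·111.24)²) = √(0.077451 + 137.207769) = 11.7169 km
B: √((0.0801·111.32)² + (-0.0926·111.24)²) = √(79.508110 + 106.106975) = 13.6241 km
C: √((-0.1149·111.32)² + (0.0798·111.24)²) = √(163.601188 + 78.800277) = 15.5692 km
D: √((0.0355·111.32)² + (0.0376·111.24)²) = √(15.617197 + 17.494344) = 5.7543 km
E: √((-0.0020·111.32)² + (0.1142·111.24)²) = √(0.049569 + 161.381656) = 12.7056 km
F: √((-0.0401·111.32)² + (-0.0861·111.24)²) = √(19.926689 + 91.733563) = 10.5669 km
G: √((0.0779·111.32)² + (0.0892·111.24)²) = √(75.200601 + 98.458150) = 13.1780 km
H: √((0.0779·111.32)² + (-0.0657·111.24)²) = √(75.200601 + 53.413705) = 11.3408 km
I: √((0.0325·111.32)² + (0.0113·111.24)²) = √(13.089200 + 1.580079) = 3.8300 km
J: √((-0.0440·111.32)² + (0.0477·111.24)²) = √(23.991188 + 28.155207) = 7.2212 km
K: √((-0.0235·111.32)² + (0.0797·111.24)²) = √(6.843561 + 78.602906) = 9.2437 km
Threshold 8.25 km: I (3.8300 km), D (5.7543 km), J (7.2212 km) are within range.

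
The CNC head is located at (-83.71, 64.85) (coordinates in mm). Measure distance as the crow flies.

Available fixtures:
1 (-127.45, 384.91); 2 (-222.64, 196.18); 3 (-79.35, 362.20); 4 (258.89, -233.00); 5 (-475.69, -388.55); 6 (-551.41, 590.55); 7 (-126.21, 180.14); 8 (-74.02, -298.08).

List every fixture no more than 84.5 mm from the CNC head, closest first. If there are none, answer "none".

none

Distances from (-83.71, 64.85):
1: 323.03 mm
2: 191.18 mm
3: 297.38 mm
4: 453.97 mm
5: 599.35 mm
6: 703.64 mm
7: 122.87 mm
8: 363.06 mm
Threshold 84.5 mm: none within range.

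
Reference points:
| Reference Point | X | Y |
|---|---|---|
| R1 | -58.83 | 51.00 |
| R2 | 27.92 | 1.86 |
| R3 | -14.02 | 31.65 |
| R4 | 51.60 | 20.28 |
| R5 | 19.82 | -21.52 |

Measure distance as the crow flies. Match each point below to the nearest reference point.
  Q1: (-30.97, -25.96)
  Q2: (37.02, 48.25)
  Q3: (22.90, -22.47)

Q1 at (-30.97, -25.96):
  R1: 81.85
  R2: 65.13
  R3: 60.05
  R4: 94.64
  R5: 50.98
  → nearest: R5 (50.98)
Q2 at (37.02, 48.25):
  R1: 95.89
  R2: 47.27
  R3: 53.67
  R4: 31.54
  R5: 71.86
  → nearest: R4 (31.54)
Q3 at (22.90, -22.47):
  R1: 109.90
  R2: 24.84
  R3: 65.51
  R4: 51.49
  R5: 3.22
  → nearest: R5 (3.22)

Q1→R5; Q2→R4; Q3→R5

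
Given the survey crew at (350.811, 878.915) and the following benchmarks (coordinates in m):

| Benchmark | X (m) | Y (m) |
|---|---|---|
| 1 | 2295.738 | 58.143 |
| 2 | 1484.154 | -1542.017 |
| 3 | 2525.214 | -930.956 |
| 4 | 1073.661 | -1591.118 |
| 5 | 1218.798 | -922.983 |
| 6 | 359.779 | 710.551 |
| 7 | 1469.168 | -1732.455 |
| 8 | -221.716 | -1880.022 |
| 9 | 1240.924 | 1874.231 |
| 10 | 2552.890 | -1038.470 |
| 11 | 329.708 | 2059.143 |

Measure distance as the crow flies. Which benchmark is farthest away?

Distances from (350.811, 878.915):
1: 2111.021 m
2: 2673.084 m
3: 2829.074 m
4: 2573.631 m
5: 2000.059 m
6: 168.603 m
7: 2840.770 m
8: 2817.715 m
9: 1335.273 m
10: 2919.849 m
11: 1180.417 m
Maximum: 10 at 2919.849 m.

10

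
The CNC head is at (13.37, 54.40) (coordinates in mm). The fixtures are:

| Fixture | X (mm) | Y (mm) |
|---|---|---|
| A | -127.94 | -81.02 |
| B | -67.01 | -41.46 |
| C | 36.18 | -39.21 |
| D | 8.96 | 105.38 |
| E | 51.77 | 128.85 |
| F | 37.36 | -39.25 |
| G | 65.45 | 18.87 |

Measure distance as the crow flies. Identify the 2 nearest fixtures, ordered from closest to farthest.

D, G

Distances from (13.37, 54.40):
A: 195.72 mm
B: 125.10 mm
C: 96.35 mm
D: 51.17 mm
E: 83.77 mm
F: 96.67 mm
G: 63.05 mm
Sorted: D (51.17 mm) < G (63.05 mm) < E (83.77 mm) < C (96.35 mm) < …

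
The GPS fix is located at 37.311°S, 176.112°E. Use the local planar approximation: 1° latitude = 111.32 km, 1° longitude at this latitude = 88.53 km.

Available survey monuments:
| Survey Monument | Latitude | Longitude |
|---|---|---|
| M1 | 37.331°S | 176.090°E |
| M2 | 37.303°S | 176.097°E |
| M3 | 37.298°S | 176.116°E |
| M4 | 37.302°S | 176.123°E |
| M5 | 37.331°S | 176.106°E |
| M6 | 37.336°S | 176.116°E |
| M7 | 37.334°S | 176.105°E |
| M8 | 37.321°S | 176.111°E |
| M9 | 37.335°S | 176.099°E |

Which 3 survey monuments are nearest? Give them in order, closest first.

Distances from 37.311°S, 176.112°E:
M1: √((-0.020·111.32)² + (-0.022·88.53)²) = √(4.95686 + 3.79338) = 2.958 km
M2: √((0.008·111.32)² + (-0.015·88.53)²) = √(0.79310 + 1.76345) = 1.599 km
M3: √((0.013·111.32)² + (0.004·88.53)²) = √(2.09427 + 0.12540) = 1.490 km
M4: √((0.009·111.32)² + (0.011·88.53)²) = √(1.00376 + 0.94834) = 1.397 km
M5: √((-0.020·111.32)² + (-0.006·88.53)²) = √(4.95686 + 0.28215) = 2.289 km
M6: √((-0.025·111.32)² + (0.004·88.53)²) = √(7.74509 + 0.12540) = 2.805 km
M7: √((-0.023·111.32)² + (-0.007·88.53)²) = √(6.55544 + 0.38404) = 2.634 km
M8: √((-0.010·111.32)² + (-0.001·88.53)²) = √(1.23921 + 0.00784) = 1.117 km
M9: √((-0.024·111.32)² + (-0.013·88.53)²) = √(7.13787 + 1.32455) = 2.909 km
Sorted: M8 (1.117 km) < M4 (1.397 km) < M3 (1.490 km) < M2 (1.599 km) < M5 (2.289 km) < …

M8, M4, M3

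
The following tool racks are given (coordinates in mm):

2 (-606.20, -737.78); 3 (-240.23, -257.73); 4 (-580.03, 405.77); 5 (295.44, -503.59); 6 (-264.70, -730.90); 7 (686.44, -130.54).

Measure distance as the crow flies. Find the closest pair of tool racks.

2 and 6

Pairwise distances:
2–3: 603.64 mm
2–4: 1143.85 mm
2–5: 931.56 mm
2–6: 341.57 mm
2–7: 1428.17 mm
3–4: 745.45 mm
3–5: 589.40 mm
3–6: 473.80 mm
3–7: 935.36 mm
4–5: 1262.29 mm
4–6: 1179.60 mm
4–7: 1375.35 mm
5–6: 604.51 mm
5–7: 540.41 mm
6–7: 1124.77 mm
Closest pair: 2–6 at 341.57 mm.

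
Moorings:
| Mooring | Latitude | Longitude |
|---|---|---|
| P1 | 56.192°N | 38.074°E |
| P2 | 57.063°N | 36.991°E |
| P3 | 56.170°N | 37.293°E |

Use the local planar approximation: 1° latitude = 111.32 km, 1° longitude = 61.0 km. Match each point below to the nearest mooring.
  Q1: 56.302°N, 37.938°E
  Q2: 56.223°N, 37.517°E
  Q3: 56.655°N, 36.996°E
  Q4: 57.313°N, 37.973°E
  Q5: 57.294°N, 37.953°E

Q1 at 56.302°N, 37.938°E:
  P1: 14.791 km
  P2: 102.536 km
  P3: 41.999 km
  → nearest: P1 (14.791 km)
Q2 at 56.223°N, 37.517°E:
  P1: 34.152 km
  P2: 98.861 km
  P3: 14.883 km
  → nearest: P3 (14.883 km)
Q3 at 56.655°N, 36.996°E:
  P1: 83.550 km
  P2: 45.420 km
  P3: 56.949 km
  → nearest: P2 (45.420 km)
Q4 at 57.313°N, 37.973°E:
  P1: 124.942 km
  P2: 66.051 km
  P3: 133.829 km
  → nearest: P2 (66.051 km)
Q5 at 57.294°N, 37.953°E:
  P1: 122.896 km
  P2: 64.069 km
  P3: 131.441 km
  → nearest: P2 (64.069 km)

Q1→P1; Q2→P3; Q3→P2; Q4→P2; Q5→P2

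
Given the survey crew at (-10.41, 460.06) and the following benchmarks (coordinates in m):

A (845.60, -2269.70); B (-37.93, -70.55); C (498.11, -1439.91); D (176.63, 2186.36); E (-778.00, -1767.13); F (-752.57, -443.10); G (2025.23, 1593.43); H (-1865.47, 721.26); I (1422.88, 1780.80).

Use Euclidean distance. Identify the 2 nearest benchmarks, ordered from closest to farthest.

B, F

Distances from (-10.41, 460.06):
A: √((856.01)² + (-2729.76)²) = √(732753.1201 + 7451589.6576) = 2860.83 m
B: √((-27.52)² + (-530.61)²) = √(757.3504 + 281546.9721) = 531.32 m
C: √((508.52)² + (-1899.97)²) = √(258592.5904 + 3609886.0009) = 1966.84 m
D: √((187.04)² + (1726.30)²) = √(34983.9616 + 2980111.6900) = 1736.40 m
E: √((-767.59)² + (-2227.19)²) = √(589194.4081 + 4960375.2961) = 2355.75 m
F: √((-742.16)² + (-903.16)²) = √(550801.4656 + 815697.9856) = 1168.97 m
G: √((2035.64)² + (1133.37)²) = √(4143830.2096 + 1284527.5569) = 2329.88 m
H: √((-1855.06)² + (261.20)²) = √(3441247.6036 + 68225.4400) = 1873.36 m
I: √((1433.29)² + (1320.74)²) = √(2054320.2241 + 1744354.1476) = 1949.02 m
Sorted: B (531.32 m) < F (1168.97 m) < D (1736.40 m) < H (1873.36 m) < …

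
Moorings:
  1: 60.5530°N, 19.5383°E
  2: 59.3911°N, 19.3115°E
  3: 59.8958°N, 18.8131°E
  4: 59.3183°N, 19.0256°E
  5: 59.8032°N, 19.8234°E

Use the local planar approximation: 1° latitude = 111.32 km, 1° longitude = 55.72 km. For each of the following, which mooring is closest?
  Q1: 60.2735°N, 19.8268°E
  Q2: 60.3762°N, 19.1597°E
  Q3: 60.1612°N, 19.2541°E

Q1→1; Q2→1; Q3→3

Q1 at 60.2735°N, 19.8268°E:
  1: 35.0213 km
  2: 102.3391 km
  3: 70.4145 km
  4: 115.3242 km
  5: 52.3541 km
  → nearest: 1 (35.0213 km)
Q2 at 60.3762°N, 19.1597°E:
  1: 28.8510 km
  2: 109.9870 km
  3: 56.8585 km
  4: 118.0022 km
  5: 73.7314 km
  → nearest: 1 (28.8510 km)
Q3 at 60.1612°N, 19.2541°E:
  1: 46.4010 km
  2: 85.7872 km
  3: 38.4275 km
  4: 94.6915 km
  5: 50.9360 km
  → nearest: 3 (38.4275 km)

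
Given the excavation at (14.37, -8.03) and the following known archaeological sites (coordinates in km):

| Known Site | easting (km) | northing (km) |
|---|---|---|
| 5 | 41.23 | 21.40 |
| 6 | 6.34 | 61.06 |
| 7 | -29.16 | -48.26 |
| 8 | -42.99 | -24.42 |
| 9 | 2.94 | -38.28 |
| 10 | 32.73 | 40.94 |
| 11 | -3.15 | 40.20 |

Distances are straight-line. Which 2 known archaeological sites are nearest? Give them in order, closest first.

9, 5

Distances from (14.37, -8.03):
5: √((26.86)² + (29.43)²) = √(721.4596 + 866.1249) = 39.84 km
6: √((-8.03)² + (69.09)²) = √(64.4809 + 4773.4281) = 69.56 km
7: √((-43.53)² + (-40.23)²) = √(1894.8609 + 1618.4529) = 59.27 km
8: √((-57.36)² + (-16.39)²) = √(3290.1696 + 268.6321) = 59.66 km
9: √((-11.43)² + (-30.25)²) = √(130.6449 + 915.0625) = 32.34 km
10: √((18.36)² + (48.97)²) = √(337.0896 + 2398.0609) = 52.30 km
11: √((-17.52)² + (48.23)²) = √(306.9504 + 2326.1329) = 51.31 km
Sorted: 9 (32.34 km) < 5 (39.84 km) < 11 (51.31 km) < 10 (52.30 km) < …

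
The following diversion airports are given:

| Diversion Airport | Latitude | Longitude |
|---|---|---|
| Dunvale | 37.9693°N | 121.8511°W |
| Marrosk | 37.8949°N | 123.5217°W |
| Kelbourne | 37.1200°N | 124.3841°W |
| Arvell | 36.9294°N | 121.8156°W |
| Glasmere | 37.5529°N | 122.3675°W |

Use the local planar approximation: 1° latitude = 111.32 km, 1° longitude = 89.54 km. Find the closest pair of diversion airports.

Dunvale and Glasmere

Pairwise distances:
Dunvale–Marrosk: √((-0.0744·111.32)² + (-1.6706·89.54)²) = √(68.594969 + 22375.828990) = 149.8146 km
Dunvale–Kelbourne: √((-0.8493·111.32)² + (-2.5330·89.54)²) = √(8938.582307 + 51440.426375) = 245.7214 km
Dunvale–Arvell: √((-1.0399·111.32)² + (0.0355·89.54)²) = √(13400.763778 + 10.103943) = 115.8053 km
Dunvale–Glasmere: √((-0.4164·111.32)² + (-0.5164·89.54)²) = √(2148.660683 + 2137.994813) = 65.4726 km
Marrosk–Kelbourne: √((-0.7749·111.32)² + (-0.8624·89.54)²) = √(7441.109871 + 5962.819675) = 115.7753 km
Marrosk–Arvell: √((-0.9655·111.32)² + (1.7061·89.54)²) = √(11551.834322 + 23336.898968) = 186.7853 km
Marrosk–Glasmere: √((-0.3420·111.32)² + (1.1542·89.54)²) = √(1449.434544 + 10680.616464) = 110.1365 km
Kelbourne–Arvell: √((-0.1906·111.32)² + (2.5685·89.54)²) = √(450.186210 + 52892.405673) = 230.9602 km
Kelbourne–Glasmere: √((0.4329·111.32)² + (2.0166·89.54)²) = √(2322.317351 + 32604.211808) = 186.8864 km
Arvell–Glasmere: √((0.6235·111.32)² + (-0.5519·89.54)²) = √(4817.473240 + 2442.052342) = 85.2028 km
Closest pair: Dunvale–Glasmere at 65.4726 km.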